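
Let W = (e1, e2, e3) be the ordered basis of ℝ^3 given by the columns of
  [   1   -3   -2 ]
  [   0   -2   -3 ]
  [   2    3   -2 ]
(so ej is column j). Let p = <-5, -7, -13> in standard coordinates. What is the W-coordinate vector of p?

<-2, -1, 3>

Write p = c_1 e1 + ... + c_3 e3 and solve for the c_i.
Row-reducing the augmented matrix [M | p] gives c = (-2, -1, 3).
Check: -2e1 - e2 + 3e3 = <-5, -7, -13>.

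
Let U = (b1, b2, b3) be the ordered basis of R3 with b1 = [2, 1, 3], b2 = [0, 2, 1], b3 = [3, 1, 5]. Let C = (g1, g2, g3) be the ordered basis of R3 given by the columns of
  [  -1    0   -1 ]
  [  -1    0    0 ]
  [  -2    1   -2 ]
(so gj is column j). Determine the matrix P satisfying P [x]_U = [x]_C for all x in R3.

[[-1, -2, -1], [-1, 1, -1], [-1, 2, -2]]

Take x = bj: its U-coordinates are the j-th standard unit vector, so P e_j — column j of P — equals [bj]_C.
b1 = -g1 - g2 - g3, giving column 1 = [-1, -1, -1]; repeating for each j gives P = [[-1, -2, -1], [-1, 1, -1], [-1, 2, -2]].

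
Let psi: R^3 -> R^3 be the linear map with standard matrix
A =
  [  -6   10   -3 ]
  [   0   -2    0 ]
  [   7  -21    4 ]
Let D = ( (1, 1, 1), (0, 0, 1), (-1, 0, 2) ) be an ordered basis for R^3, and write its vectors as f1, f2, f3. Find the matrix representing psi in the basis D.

[[-2, 0, 0], [-2, -2, 1], [-3, 3, 0]]

Let P have columns f1, ..., f3. Then [psi]_D = P^(-1) A P.
Here det P = -1, so P^(-1) is integer; computing A P first and then P^(-1)(A P) gives [[-2, 0, 0], [-2, -2, 1], [-3, 3, 0]].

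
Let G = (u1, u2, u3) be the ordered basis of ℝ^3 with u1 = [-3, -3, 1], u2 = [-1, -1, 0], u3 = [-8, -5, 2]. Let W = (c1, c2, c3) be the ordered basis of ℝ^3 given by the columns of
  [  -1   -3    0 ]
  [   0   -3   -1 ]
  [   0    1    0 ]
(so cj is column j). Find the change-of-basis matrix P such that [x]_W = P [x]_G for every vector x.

Let M have columns uj and N have columns cj. Then for every x, N [x]_W = x = M [x]_G, so P = N^(-1) M.
Since det N = -1, N^(-1) has integer entries; multiplying gives P = [[0, 1, 2], [1, 0, 2], [0, 1, -1]].

[[0, 1, 2], [1, 0, 2], [0, 1, -1]]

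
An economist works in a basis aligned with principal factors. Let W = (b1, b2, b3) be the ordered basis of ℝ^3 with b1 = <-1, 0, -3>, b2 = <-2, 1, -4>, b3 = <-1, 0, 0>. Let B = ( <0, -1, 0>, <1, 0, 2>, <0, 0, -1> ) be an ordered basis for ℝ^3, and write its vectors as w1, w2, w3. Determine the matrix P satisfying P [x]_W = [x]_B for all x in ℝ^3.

[[0, -1, 0], [-1, -2, -1], [1, 0, -2]]

Column j of P is [bj]_B, since P maps W-coordinates to B-coordinates.
Expressing b1 in B: b1 = 0·w1 - w2 + w3, so column 1 of P is <0, -1, 1>.
Doing the same for each bj gives P = [[0, -1, 0], [-1, -2, -1], [1, 0, -2]].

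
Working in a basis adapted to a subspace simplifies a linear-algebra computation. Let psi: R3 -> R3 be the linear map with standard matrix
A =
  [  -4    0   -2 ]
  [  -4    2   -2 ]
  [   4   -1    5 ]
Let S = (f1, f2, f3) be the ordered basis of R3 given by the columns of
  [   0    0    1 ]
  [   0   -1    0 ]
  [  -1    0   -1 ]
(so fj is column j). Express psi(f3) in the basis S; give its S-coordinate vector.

Column 3 of [psi]_S is the S-coordinate vector of psi(f3).
In standard coordinates psi(f3) = A f3 = <-2, -2, -1>.
Converting to S: <-2, -2, -1> = 3f1 + 2f2 - 2f3, so the coordinate vector is <3, 2, -2>.

<3, 2, -2>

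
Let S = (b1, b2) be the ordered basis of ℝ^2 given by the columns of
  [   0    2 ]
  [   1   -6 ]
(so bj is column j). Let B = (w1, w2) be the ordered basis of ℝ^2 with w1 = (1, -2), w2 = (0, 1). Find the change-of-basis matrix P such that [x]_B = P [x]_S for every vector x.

Take x = bj: its S-coordinates are the j-th standard unit vector, so P e_j — column j of P — equals [bj]_B.
b1 = 0·w1 + w2, giving column 1 = (0, 1); repeating for each j gives P = [[0, 2], [1, -2]].

[[0, 2], [1, -2]]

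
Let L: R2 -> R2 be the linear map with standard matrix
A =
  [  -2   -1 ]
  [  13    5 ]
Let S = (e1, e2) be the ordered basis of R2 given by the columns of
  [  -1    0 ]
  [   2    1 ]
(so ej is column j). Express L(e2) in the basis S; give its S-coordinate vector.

<1, 3>

Compute L(e2) = A e2 = <-1, 5> in standard coordinates.
Then write this in S-coordinates: solve for y in y_1 e1 + y_2 e2 = <-1, 5>.
This gives y = <1, 3>, which is column 2 of [L]_S.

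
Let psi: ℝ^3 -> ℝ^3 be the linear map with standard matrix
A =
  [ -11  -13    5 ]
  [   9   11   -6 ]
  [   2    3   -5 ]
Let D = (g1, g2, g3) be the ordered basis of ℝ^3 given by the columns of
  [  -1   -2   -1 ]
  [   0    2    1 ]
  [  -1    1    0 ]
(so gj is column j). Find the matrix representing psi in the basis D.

The j-th column of [psi]_D is [psi(gj)]_D.
psi(g1) = A g1 = (6, -3, 3) = -3g1 + 0·g2 - 3g3, so column 1 is (-3, 0, -3).
Repeating for g2, g3 and assembling the columns gives [[-3, 1, 0], [0, -2, 1], [-3, 2, 0]].

[[-3, 1, 0], [0, -2, 1], [-3, 2, 0]]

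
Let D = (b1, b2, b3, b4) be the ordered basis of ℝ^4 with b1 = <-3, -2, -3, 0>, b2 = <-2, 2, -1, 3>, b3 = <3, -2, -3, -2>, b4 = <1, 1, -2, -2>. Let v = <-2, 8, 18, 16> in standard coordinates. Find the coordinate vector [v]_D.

Write v = c_1 b1 + ... + c_4 b4 and solve for the c_i.
Gaussian elimination on [M | v] yields c = (-3, 2, -1, -4).
Check: -3b1 + 2b2 - b3 - 4b4 = <-2, 8, 18, 16>.

<-3, 2, -1, -4>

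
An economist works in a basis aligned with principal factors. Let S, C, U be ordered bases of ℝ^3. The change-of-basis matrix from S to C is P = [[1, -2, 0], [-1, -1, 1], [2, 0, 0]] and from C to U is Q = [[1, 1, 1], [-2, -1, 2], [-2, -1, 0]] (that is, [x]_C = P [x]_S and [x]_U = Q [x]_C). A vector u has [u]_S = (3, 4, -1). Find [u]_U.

First [u]_C = P [u]_S = (-5, -8, 6).
Then [u]_U = Q [u]_C = (-7, 30, 18).

(-7, 30, 18)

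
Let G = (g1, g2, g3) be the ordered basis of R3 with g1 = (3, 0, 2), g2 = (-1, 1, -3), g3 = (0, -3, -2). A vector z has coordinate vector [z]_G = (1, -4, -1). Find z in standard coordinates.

(7, -1, 16)

By definition z = g1 - 4g2 - g3.
Summing componentwise gives (7, -1, 16).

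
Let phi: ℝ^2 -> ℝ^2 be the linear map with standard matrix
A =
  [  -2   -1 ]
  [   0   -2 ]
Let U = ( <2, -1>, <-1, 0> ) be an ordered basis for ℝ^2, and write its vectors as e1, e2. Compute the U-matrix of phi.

The j-th column of [phi]_U is [phi(ej)]_U.
phi(e1) = A e1 = <-3, 2> = -2e1 - e2, so column 1 is <-2, -1>.
Repeating for e2 and assembling the columns gives [[-2, 0], [-1, -2]].

[[-2, 0], [-1, -2]]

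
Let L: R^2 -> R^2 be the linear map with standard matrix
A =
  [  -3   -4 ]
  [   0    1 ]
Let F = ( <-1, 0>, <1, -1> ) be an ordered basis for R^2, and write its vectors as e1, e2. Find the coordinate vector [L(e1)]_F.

Column 1 of [L]_F is the F-coordinate vector of L(e1).
In standard coordinates L(e1) = A e1 = <3, 0>.
Converting to F: <3, 0> = -3e1 + 0·e2, so the coordinate vector is <-3, 0>.

<-3, 0>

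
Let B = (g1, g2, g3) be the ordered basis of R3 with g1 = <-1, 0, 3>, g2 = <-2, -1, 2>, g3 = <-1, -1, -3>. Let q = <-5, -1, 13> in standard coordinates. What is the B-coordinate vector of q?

We seek scalars with c_1 g1 + ... + c_3 g3 = q; equivalently solve M c = q where the columns of M are g1, ..., g3.
Solving this 3x3 system gives c = (2, 2, -1).
Check: 2g1 + 2g2 - g3 = <-5, -1, 13>.

<2, 2, -1>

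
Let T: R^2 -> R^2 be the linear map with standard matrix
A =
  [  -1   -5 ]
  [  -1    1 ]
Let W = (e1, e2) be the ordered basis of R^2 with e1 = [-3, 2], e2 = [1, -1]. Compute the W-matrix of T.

The j-th column of [T]_W is [T(ej)]_W.
T(e1) = A e1 = [-7, 5] = 2e1 - e2, so column 1 is [2, -1].
Repeating for e2 and assembling the columns gives [[2, -2], [-1, -2]].

[[2, -2], [-1, -2]]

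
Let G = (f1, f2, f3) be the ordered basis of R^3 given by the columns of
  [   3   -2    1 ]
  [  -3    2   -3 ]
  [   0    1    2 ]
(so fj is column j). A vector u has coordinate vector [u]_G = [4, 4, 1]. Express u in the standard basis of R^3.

The coordinates say u = 4f1 + 4f2 + f3; adding the scaled basis vectors gives [5, -7, 6].

[5, -7, 6]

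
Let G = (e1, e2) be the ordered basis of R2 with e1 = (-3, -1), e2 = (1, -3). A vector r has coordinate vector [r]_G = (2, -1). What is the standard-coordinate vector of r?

(-7, 1)

By definition r = 2e1 - e2.
Summing componentwise gives (-7, 1).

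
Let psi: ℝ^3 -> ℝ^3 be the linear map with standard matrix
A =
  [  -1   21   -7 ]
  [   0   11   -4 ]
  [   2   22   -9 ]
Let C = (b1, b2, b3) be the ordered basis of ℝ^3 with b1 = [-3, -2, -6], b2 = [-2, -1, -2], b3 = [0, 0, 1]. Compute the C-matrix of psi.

[[-1, 1, 1], [0, 1, 2], [-2, 0, 1]]

With P the matrix whose columns are b1, ..., b3, [psi]_C = P^(-1) A P.
Column by column: psi(b1) = A b1 = [3, 2, 4]; its C-coordinates [-1, 0, -2] give column 1.
Continuing for each basis vector yields [psi]_C = [[-1, 1, 1], [0, 1, 2], [-2, 0, 1]].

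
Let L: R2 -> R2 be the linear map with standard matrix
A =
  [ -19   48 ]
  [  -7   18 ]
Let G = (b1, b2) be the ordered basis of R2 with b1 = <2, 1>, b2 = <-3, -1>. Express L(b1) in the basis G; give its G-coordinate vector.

<2, -2>

Compute L(b1) = A b1 = <10, 4> in standard coordinates.
Then write this in G-coordinates: solve for y in y_1 b1 + y_2 b2 = <10, 4>.
This gives y = <2, -2>, which is column 1 of [L]_G.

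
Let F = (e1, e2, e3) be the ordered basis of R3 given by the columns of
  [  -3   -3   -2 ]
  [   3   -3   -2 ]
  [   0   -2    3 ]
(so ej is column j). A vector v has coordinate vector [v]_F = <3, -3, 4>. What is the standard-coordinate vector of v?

<-8, 10, 18>

The coordinates say v = 3e1 - 3e2 + 4e3; adding the scaled basis vectors gives <-8, 10, 18>.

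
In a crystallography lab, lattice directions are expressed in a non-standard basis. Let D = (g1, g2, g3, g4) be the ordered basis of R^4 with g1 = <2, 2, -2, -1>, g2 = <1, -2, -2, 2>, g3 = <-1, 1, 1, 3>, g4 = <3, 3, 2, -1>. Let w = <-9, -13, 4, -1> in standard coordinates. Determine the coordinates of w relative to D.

[w]_D is the unique c with M c = w, where M has columns g1, ..., g4.
Row-reducing the augmented matrix [M | w] gives c = (-4, 0, -2, -1).
Check: -4g1 + 0·g2 - 2g3 - g4 = <-9, -13, 4, -1>.

<-4, 0, -2, -1>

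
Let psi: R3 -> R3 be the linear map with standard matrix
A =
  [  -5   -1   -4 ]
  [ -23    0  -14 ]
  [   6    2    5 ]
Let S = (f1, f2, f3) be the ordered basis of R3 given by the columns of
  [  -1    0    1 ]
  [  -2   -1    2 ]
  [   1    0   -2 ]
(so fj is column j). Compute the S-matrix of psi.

With P the matrix whose columns are f1, ..., f3, [psi]_S = P^(-1) A P.
Column by column: psi(f1) = A f1 = [3, 9, -5]; its S-coordinates [-1, -3, 2] give column 1.
Continuing for each basis vector yields [psi]_S = [[-1, 0, -2], [-3, 2, -3], [2, 1, -1]].

[[-1, 0, -2], [-3, 2, -3], [2, 1, -1]]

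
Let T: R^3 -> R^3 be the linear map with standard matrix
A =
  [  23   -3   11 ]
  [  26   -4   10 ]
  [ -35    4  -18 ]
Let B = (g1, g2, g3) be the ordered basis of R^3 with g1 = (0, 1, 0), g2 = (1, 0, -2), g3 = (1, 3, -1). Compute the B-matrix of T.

The j-th column of [T]_B is [T(gj)]_B.
T(g1) = A g1 = (-3, -4, 4) = 2g1 - g2 - 2g3, so column 1 is (2, -1, -2).
Repeating for g2, g3 and assembling the columns gives [[2, -3, 1], [-1, -2, 2], [-2, 3, 1]].

[[2, -3, 1], [-1, -2, 2], [-2, 3, 1]]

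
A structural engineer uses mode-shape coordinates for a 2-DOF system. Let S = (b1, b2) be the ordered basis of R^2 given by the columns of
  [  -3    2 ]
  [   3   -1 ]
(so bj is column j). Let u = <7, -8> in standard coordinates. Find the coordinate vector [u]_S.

<-3, -1>

[u]_S is the unique c with M c = u, where M has columns b1, b2.
System: -3c_1 + 2c_2 = 7, 3c_1 - c_2 = -8; solving gives c_1 = -3, c_2 = -1.
Check: -3b1 - b2 = <7, -8>.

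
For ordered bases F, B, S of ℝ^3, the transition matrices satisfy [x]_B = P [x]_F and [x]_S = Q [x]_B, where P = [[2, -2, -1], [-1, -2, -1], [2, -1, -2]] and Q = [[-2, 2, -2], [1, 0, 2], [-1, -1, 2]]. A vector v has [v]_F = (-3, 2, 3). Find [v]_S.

(46, -41, -11)

First [v]_B = P [v]_F = (-13, -4, -14).
Then [v]_S = Q [v]_B = (46, -41, -11).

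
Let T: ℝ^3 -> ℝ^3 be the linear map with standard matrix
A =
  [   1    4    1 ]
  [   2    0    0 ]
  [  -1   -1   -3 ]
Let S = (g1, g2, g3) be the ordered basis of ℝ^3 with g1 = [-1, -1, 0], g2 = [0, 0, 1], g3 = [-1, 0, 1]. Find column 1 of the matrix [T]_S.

Column 1 of [T]_S is the S-coordinate vector of T(g1).
In standard coordinates T(g1) = A g1 = [-5, -2, 2].
Converting to S: [-5, -2, 2] = 2g1 - g2 + 3g3, so the coordinate vector is [2, -1, 3].

[2, -1, 3]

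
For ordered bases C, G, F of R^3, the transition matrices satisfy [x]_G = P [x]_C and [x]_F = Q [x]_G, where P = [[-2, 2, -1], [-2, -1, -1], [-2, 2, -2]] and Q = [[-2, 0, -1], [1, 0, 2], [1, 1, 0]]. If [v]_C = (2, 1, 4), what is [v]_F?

Apply P to get G-coordinates (-6, -9, -10), then Q to get F-coordinates.
The result is [v]_F = (22, -26, -15).

(22, -26, -15)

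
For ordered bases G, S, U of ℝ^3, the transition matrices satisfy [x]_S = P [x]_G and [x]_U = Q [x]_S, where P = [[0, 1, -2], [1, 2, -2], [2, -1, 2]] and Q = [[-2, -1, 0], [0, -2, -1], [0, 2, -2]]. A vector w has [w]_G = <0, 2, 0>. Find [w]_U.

<-8, -6, 12>

Composing the changes, [w]_U = Q P [w]_G.
Q P = [[-1, -4, 6], [-4, -3, 2], [-2, 6, -8]]; applying this to <0, 2, 0> gives <-8, -6, 12>.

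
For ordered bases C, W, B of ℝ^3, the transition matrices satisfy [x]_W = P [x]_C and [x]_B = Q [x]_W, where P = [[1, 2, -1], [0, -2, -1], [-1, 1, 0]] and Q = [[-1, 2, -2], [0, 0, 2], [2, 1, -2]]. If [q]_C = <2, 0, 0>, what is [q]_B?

<2, -4, 8>

Composing the changes, [q]_B = Q P [q]_C.
Q P = [[1, -8, -1], [-2, 2, 0], [4, 0, -3]]; applying this to <2, 0, 0> gives <2, -4, 8>.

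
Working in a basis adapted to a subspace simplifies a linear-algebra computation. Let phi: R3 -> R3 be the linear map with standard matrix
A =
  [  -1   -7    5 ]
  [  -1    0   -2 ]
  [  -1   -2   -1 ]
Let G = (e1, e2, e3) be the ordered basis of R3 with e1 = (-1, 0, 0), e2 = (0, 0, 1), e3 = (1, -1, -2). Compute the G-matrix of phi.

The j-th column of [phi]_G is [phi(ej)]_G.
phi(e1) = A e1 = (1, 1, 1) = -2e1 - e2 - e3, so column 1 is (-2, -1, -1).
Repeating for e2, e3 and assembling the columns gives [[-2, -3, 1], [-1, 3, -3], [-1, 2, -3]].

[[-2, -3, 1], [-1, 3, -3], [-1, 2, -3]]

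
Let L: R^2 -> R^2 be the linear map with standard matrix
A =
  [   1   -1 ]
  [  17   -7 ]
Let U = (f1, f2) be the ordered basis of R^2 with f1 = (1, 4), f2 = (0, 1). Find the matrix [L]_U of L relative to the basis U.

The j-th column of [L]_U is [L(fj)]_U.
L(f1) = A f1 = (-3, -11) = -3f1 + f2, so column 1 is (-3, 1).
Repeating for f2 and assembling the columns gives [[-3, -1], [1, -3]].

[[-3, -1], [1, -3]]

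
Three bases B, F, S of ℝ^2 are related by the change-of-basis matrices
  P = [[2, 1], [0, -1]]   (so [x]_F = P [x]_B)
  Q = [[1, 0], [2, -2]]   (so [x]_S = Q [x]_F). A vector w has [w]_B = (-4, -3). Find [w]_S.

Apply P to get F-coordinates (-11, 3), then Q to get S-coordinates.
The result is [w]_S = (-11, -28).

(-11, -28)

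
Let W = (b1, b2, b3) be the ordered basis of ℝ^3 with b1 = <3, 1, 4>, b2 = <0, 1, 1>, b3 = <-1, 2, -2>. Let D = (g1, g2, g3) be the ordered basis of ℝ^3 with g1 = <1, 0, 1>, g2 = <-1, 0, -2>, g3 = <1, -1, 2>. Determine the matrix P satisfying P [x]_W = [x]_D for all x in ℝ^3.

[[2, -1, 0], [-2, -2, -1], [-1, -1, -2]]

Let M have columns bj and N have columns gj. Then for every x, N [x]_D = x = M [x]_W, so P = N^(-1) M.
Since det N = -1, N^(-1) has integer entries; multiplying gives P = [[2, -1, 0], [-2, -2, -1], [-1, -1, -2]].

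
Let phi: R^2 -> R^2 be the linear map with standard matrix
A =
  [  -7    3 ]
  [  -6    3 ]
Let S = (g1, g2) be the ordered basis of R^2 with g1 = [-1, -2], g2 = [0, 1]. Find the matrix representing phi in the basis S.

The j-th column of [phi]_S is [phi(gj)]_S.
phi(g1) = A g1 = [1, 0] = -g1 - 2g2, so column 1 is [-1, -2].
Repeating for g2 and assembling the columns gives [[-1, -3], [-2, -3]].

[[-1, -3], [-2, -3]]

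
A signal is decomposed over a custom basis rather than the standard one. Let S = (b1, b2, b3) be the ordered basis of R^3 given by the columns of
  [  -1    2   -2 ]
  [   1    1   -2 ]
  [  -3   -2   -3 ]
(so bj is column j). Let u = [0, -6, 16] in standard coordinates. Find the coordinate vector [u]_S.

We seek scalars with c_1 b1 + ... + c_3 b3 = u; equivalently solve M c = u where the columns of M are b1, ..., b3.
Gaussian elimination on [M | u] yields c = (-4, -2, 0).
Check: -4b1 - 2b2 + 0·b3 = [0, -6, 16].

[-4, -2, 0]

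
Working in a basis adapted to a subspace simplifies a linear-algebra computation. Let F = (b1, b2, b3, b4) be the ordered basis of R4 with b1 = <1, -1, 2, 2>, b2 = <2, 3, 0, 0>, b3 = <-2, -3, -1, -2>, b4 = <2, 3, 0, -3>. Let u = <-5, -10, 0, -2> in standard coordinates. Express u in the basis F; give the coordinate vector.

We seek scalars with c_1 b1 + ... + c_4 b4 = u; equivalently solve M c = u where the columns of M are b1, ..., b4.
Solving this 4x4 system gives c = (1, -1, 2, 0).
Check: b1 - b2 + 2b3 + 0·b4 = <-5, -10, 0, -2>.

<1, -1, 2, 0>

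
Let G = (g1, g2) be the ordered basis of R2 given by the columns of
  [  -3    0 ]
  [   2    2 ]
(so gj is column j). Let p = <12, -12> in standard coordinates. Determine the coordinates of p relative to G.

Write p = c_1 g1 + c_2 g2 and solve for the c_i.
System: -3c_1 + 0c_2 = 12, 2c_1 + 2c_2 = -12; solving gives c_1 = -4, c_2 = -2.
Check: -4g1 - 2g2 = <12, -12>.

<-4, -2>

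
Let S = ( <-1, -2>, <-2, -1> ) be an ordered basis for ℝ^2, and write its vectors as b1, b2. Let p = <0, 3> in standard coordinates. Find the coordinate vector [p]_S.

<-2, 1>

Write p = c_1 b1 + c_2 b2 and solve for the c_i.
System: -c_1 - 2c_2 = 0, -2c_1 - c_2 = 3; solving gives c_1 = -2, c_2 = 1.
Check: -2b1 + b2 = <0, 3>.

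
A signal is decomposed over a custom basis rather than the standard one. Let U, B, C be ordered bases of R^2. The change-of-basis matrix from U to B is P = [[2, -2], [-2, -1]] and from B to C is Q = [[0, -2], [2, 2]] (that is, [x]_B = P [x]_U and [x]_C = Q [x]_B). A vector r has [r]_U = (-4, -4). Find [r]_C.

(-24, 24)

First [r]_B = P [r]_U = (0, 12).
Then [r]_C = Q [r]_B = (-24, 24).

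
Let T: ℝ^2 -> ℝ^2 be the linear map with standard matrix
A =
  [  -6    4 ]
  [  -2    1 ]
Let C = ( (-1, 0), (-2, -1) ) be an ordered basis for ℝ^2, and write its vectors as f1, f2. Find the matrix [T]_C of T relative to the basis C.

[[-2, -2], [-2, -3]]

Let P have columns f1, f2. Then [T]_C = P^(-1) A P.
Here det P = 1, so P^(-1) is integer; computing A P first and then P^(-1)(A P) gives [[-2, -2], [-2, -3]].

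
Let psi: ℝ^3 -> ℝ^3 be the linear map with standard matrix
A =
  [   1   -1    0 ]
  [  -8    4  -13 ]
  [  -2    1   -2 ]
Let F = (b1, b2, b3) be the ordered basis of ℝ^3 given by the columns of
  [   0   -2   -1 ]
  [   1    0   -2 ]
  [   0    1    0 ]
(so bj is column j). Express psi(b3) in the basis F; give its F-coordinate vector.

<-2, 0, -1>

Compute psi(b3) = A b3 = <1, 0, 0> in standard coordinates.
Then write this in F-coordinates: solve for y in y_1 b1 + ... + y_3 b3 = <1, 0, 0>.
This gives y = <-2, 0, -1>, which is column 3 of [psi]_F.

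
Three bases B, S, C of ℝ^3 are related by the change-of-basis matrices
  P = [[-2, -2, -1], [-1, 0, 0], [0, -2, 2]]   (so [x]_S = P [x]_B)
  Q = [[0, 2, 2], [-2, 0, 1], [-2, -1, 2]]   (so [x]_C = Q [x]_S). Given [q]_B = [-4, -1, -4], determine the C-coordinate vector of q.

[-4, -34, -44]

Composing the changes, [q]_C = Q P [q]_B.
Q P = [[-2, -4, 4], [4, 2, 4], [5, 0, 6]]; applying this to [-4, -1, -4] gives [-4, -34, -44].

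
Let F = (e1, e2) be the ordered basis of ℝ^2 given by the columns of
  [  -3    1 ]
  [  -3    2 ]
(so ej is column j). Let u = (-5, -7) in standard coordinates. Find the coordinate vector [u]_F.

(1, -2)

Write u = c_1 e1 + c_2 e2 and solve for the c_i.
System: -3c_1 + c_2 = -5, -3c_1 + 2c_2 = -7; solving gives c_1 = 1, c_2 = -2.
Check: e1 - 2e2 = (-5, -7).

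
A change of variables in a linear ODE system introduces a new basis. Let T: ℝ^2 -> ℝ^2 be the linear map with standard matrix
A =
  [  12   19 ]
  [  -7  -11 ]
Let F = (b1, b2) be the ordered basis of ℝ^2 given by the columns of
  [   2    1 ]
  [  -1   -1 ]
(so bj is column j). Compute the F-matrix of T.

Let P have columns b1, b2. Then [T]_F = P^(-1) A P.
Here det P = -1, so P^(-1) is integer; computing A P first and then P^(-1)(A P) gives [[2, -3], [1, -1]].

[[2, -3], [1, -1]]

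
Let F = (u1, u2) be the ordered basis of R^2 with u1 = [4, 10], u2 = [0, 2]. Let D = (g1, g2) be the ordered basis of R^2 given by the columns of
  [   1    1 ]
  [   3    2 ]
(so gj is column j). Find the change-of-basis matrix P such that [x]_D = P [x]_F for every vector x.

[[2, 2], [2, -2]]

Take x = uj: its F-coordinates are the j-th standard unit vector, so P e_j — column j of P — equals [uj]_D.
u1 = 2g1 + 2g2, giving column 1 = [2, 2]; repeating for each j gives P = [[2, 2], [2, -2]].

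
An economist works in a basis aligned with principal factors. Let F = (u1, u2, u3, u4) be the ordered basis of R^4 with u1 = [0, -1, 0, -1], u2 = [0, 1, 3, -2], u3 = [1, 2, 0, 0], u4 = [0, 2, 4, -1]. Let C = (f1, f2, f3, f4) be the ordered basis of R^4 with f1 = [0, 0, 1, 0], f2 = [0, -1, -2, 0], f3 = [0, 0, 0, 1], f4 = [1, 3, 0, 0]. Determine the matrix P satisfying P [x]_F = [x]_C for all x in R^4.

Take x = uj: its F-coordinates are the j-th standard unit vector, so P e_j — column j of P — equals [uj]_C.
u1 = 2f1 + f2 - f3 + 0·f4, giving column 1 = [2, 1, -1, 0]; repeating for each j gives P = [[2, 1, 2, 0], [1, -1, 1, -2], [-1, -2, 0, -1], [0, 0, 1, 0]].

[[2, 1, 2, 0], [1, -1, 1, -2], [-1, -2, 0, -1], [0, 0, 1, 0]]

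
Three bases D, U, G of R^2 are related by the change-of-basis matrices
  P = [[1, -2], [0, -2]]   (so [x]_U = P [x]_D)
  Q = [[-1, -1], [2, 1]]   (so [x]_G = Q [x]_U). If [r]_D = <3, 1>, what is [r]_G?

<1, 0>

Composing the changes, [r]_G = Q P [r]_D.
Q P = [[-1, 4], [2, -6]]; applying this to <3, 1> gives <1, 0>.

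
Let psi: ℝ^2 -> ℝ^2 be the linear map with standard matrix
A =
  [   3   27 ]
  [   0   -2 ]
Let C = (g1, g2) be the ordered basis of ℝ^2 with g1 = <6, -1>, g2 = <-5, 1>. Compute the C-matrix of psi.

[[1, 2], [3, 0]]

The j-th column of [psi]_C is [psi(gj)]_C.
psi(g1) = A g1 = <-9, 2> = g1 + 3g2, so column 1 is <1, 3>.
Repeating for g2 and assembling the columns gives [[1, 2], [3, 0]].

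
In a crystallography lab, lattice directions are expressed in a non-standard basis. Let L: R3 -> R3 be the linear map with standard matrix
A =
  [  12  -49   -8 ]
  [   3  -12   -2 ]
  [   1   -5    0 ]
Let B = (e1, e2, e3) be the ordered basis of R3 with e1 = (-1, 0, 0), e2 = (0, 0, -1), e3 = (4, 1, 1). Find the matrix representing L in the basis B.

[[0, 0, 1], [-2, 2, -1], [-3, 2, -2]]

With P the matrix whose columns are e1, ..., e3, [L]_B = P^(-1) A P.
Column by column: L(e1) = A e1 = (-12, -3, -1); its B-coordinates (0, -2, -3) give column 1.
Continuing for each basis vector yields [L]_B = [[0, 0, 1], [-2, 2, -1], [-3, 2, -2]].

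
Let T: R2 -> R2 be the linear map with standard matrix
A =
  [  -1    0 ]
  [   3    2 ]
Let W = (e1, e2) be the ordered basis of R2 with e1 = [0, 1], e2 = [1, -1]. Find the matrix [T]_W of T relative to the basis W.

With P the matrix whose columns are e1, e2, [T]_W = P^(-1) A P.
Column by column: T(e1) = A e1 = [0, 2]; its W-coordinates [2, 0] give column 1.
Continuing for each basis vector yields [T]_W = [[2, 0], [0, -1]].

[[2, 0], [0, -1]]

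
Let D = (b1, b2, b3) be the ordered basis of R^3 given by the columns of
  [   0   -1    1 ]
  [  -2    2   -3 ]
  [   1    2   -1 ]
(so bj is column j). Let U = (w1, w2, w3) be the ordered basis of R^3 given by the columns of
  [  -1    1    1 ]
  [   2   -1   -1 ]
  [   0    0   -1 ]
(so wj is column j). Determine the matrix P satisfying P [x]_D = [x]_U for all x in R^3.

Let M have columns bj and N have columns wj. Then for every x, N [x]_U = x = M [x]_D, so P = N^(-1) M.
Since det N = 1, N^(-1) has integer entries; multiplying gives P = [[-2, 1, -2], [-1, 2, -2], [-1, -2, 1]].

[[-2, 1, -2], [-1, 2, -2], [-1, -2, 1]]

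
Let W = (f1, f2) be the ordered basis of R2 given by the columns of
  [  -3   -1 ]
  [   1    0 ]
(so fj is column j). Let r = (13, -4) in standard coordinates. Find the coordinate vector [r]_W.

(-4, -1)

We seek scalars with c_1 f1 + c_2 f2 = r; equivalently solve M c = r where the columns of M are f1, f2.
System: -3c_1 - c_2 = 13, c_1 + 0c_2 = -4; solving gives c_1 = -4, c_2 = -1.
Check: -4f1 - f2 = (13, -4).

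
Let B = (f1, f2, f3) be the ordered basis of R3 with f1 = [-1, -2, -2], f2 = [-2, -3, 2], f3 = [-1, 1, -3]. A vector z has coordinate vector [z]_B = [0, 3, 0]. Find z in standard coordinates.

By definition z = 0·f1 + 3f2 + 0·f3.
Summing componentwise gives [-6, -9, 6].

[-6, -9, 6]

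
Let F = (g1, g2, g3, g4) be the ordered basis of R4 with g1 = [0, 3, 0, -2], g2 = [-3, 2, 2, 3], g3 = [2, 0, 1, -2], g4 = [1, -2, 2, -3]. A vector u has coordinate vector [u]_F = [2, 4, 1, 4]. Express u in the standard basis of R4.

u = M [u]_F, where M has columns g1, ..., g4.
Carrying out the matrix-vector product, u = [-6, 6, 17, -6].

[-6, 6, 17, -6]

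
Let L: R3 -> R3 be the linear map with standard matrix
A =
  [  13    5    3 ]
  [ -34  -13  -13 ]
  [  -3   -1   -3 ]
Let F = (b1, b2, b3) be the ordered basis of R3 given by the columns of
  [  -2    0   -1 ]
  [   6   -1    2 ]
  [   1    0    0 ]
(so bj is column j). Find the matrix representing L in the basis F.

[[-3, 1, 1], [3, -1, 0], [-1, 3, 1]]

Let P have columns b1, ..., b3. Then [L]_F = P^(-1) A P.
Here det P = -1, so P^(-1) is integer; computing A P first and then P^(-1)(A P) gives [[-3, 1, 1], [3, -1, 0], [-1, 3, 1]].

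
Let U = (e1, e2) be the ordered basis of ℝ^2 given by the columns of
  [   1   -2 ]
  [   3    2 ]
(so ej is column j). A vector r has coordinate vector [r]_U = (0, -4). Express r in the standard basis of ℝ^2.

r = M [r]_U, where M has columns e1, e2.
Carrying out the matrix-vector product, r = (8, -8).

(8, -8)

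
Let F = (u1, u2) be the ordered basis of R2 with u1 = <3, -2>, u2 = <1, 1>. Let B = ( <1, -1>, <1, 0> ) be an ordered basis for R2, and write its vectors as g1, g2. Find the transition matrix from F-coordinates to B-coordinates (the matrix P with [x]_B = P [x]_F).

Let M have columns uj and N have columns gj. Then for every x, N [x]_B = x = M [x]_F, so P = N^(-1) M.
Since det N = 1, N^(-1) has integer entries; multiplying gives P = [[2, -1], [1, 2]].

[[2, -1], [1, 2]]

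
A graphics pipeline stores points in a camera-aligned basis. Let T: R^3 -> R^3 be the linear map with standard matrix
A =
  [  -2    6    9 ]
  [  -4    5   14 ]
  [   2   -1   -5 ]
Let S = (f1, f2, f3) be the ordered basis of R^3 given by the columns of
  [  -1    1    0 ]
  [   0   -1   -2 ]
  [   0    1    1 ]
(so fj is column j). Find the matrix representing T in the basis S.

The j-th column of [T]_S is [T(fj)]_S.
T(f1) = A f1 = <2, 4, -2> = -2f1 + 0·f2 - 2f3, so column 1 is <-2, 0, -2>.
Repeating for f2, f3 and assembling the columns gives [[-2, 0, 1], [0, 1, -2], [-2, -3, -1]].

[[-2, 0, 1], [0, 1, -2], [-2, -3, -1]]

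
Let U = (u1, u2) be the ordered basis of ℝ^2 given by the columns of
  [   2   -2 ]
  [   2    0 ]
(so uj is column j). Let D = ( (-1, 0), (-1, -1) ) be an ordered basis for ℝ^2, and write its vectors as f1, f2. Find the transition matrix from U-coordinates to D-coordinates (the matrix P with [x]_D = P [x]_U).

[[0, 2], [-2, 0]]

Let M have columns uj and N have columns fj. Then for every x, N [x]_D = x = M [x]_U, so P = N^(-1) M.
Since det N = 1, N^(-1) has integer entries; multiplying gives P = [[0, 2], [-2, 0]].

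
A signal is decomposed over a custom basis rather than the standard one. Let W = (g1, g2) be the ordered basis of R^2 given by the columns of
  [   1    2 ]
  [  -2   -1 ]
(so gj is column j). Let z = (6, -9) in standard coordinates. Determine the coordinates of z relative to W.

Write z = c_1 g1 + c_2 g2 and solve for the c_i.
System: c_1 + 2c_2 = 6, -2c_1 - c_2 = -9; solving gives c_1 = 4, c_2 = 1.
Check: 4g1 + g2 = (6, -9).

(4, 1)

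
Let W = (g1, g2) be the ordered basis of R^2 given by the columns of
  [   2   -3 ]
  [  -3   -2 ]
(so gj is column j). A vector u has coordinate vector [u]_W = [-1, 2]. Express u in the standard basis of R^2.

By definition u = -g1 + 2g2.
Summing componentwise gives [-8, -1].

[-8, -1]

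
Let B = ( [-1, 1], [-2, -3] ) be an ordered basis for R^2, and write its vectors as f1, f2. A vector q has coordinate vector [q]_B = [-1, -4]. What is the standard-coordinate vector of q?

The coordinates say q = -f1 - 4f2; adding the scaled basis vectors gives [9, 11].

[9, 11]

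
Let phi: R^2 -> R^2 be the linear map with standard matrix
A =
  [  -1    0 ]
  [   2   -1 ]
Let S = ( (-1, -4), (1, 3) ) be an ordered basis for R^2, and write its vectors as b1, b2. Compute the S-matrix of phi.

Let P have columns b1, b2. Then [phi]_S = P^(-1) A P.
Here det P = 1, so P^(-1) is integer; computing A P first and then P^(-1)(A P) gives [[1, -2], [2, -3]].

[[1, -2], [2, -3]]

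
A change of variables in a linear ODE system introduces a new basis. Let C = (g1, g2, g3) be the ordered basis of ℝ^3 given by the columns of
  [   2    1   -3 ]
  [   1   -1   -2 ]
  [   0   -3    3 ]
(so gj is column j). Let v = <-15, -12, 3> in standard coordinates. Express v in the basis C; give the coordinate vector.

Write v = c_1 g1 + ... + c_3 g3 and solve for the c_i.
Solving this 3x3 system gives c = (-4, 2, 3).
Check: -4g1 + 2g2 + 3g3 = <-15, -12, 3>.

<-4, 2, 3>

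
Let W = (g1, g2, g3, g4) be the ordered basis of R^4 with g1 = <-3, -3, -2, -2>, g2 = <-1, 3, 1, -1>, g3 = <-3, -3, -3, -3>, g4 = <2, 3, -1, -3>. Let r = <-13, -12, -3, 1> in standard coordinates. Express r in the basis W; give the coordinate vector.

<-1, 1, 3, -3>

[r]_W is the unique c with M c = r, where M has columns g1, ..., g4.
Solving this 4x4 system gives c = (-1, 1, 3, -3).
Check: -g1 + g2 + 3g3 - 3g4 = <-13, -12, -3, 1>.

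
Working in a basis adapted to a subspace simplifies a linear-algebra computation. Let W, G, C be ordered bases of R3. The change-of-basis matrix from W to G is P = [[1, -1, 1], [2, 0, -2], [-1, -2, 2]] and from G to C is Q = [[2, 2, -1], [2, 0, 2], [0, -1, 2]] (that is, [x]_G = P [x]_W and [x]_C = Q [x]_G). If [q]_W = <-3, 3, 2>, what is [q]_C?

<-29, -6, 12>

Apply P to get G-coordinates <-4, -10, 1>, then Q to get C-coordinates.
The result is [q]_C = <-29, -6, 12>.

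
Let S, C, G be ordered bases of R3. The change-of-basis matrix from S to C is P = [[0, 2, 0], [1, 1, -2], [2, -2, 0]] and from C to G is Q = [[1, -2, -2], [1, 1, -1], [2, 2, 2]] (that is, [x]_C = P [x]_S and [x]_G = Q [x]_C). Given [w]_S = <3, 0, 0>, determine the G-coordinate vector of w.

<-18, -3, 18>

Apply P to get C-coordinates <0, 3, 6>, then Q to get G-coordinates.
The result is [w]_G = <-18, -3, 18>.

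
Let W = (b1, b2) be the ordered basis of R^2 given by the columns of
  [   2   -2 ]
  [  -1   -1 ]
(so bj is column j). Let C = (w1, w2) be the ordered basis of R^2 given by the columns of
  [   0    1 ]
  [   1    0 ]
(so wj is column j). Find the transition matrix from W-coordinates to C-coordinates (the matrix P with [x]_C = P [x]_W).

[[-1, -1], [2, -2]]

Take x = bj: its W-coordinates are the j-th standard unit vector, so P e_j — column j of P — equals [bj]_C.
b1 = -w1 + 2w2, giving column 1 = [-1, 2]; repeating for each j gives P = [[-1, -1], [2, -2]].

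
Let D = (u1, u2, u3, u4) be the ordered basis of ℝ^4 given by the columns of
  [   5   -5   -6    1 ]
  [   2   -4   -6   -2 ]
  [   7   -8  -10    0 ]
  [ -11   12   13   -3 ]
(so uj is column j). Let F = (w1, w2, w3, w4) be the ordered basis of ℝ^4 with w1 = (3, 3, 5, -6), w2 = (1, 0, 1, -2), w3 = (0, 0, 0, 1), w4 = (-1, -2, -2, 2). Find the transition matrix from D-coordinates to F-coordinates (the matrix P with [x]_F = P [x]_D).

[[2, -2, -2, 0], [1, 0, 0, 2], [-1, 2, 1, -1], [2, -1, 0, 1]]

Let M have columns uj and N have columns wj. Then for every x, N [x]_F = x = M [x]_D, so P = N^(-1) M.
Since det N = 1, N^(-1) has integer entries; multiplying gives P = [[2, -2, -2, 0], [1, 0, 0, 2], [-1, 2, 1, -1], [2, -1, 0, 1]].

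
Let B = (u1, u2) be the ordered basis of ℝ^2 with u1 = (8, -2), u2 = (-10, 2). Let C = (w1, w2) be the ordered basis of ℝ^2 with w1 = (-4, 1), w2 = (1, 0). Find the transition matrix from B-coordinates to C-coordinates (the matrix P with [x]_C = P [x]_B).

[[-2, 2], [0, -2]]

Column j of P is [uj]_C, since P maps B-coordinates to C-coordinates.
Expressing u1 in C: u1 = -2w1 + 0·w2, so column 1 of P is (-2, 0).
Doing the same for each uj gives P = [[-2, 2], [0, -2]].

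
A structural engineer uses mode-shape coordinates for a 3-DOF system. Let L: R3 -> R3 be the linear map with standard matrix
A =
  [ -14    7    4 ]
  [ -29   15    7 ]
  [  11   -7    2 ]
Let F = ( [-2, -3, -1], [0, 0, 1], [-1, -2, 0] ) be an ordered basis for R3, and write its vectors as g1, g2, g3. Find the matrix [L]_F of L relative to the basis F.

The j-th column of [L]_F is [L(gj)]_F.
L(g1) = A g1 = [3, 6, -3] = 0·g1 - 3g2 - 3g3, so column 1 is [0, -3, -3].
Repeating for g2, g3 and assembling the columns gives [[0, -1, -1], [-3, 1, 2], [-3, -2, 2]].

[[0, -1, -1], [-3, 1, 2], [-3, -2, 2]]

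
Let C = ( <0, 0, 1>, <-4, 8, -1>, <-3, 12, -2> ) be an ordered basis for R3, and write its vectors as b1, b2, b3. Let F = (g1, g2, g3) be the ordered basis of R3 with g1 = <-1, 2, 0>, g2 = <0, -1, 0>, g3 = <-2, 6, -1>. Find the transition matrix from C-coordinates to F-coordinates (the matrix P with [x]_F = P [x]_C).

[[2, 2, -1], [-2, 2, -2], [-1, 1, 2]]

Column j of P is [bj]_F, since P maps C-coordinates to F-coordinates.
Expressing b1 in F: b1 = 2g1 - 2g2 - g3, so column 1 of P is <2, -2, -1>.
Doing the same for each bj gives P = [[2, 2, -1], [-2, 2, -2], [-1, 1, 2]].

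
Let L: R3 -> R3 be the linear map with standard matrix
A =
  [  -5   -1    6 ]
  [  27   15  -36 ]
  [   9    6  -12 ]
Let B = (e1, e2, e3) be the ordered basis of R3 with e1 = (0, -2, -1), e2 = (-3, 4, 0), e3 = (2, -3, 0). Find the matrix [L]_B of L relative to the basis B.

Let P have columns e1, ..., e3. Then [L]_B = P^(-1) A P.
Here det P = -1, so P^(-1) is integer; computing A P first and then P^(-1)(A P) gives [[0, 3, 0], [0, -3, 3], [-2, 1, 1]].

[[0, 3, 0], [0, -3, 3], [-2, 1, 1]]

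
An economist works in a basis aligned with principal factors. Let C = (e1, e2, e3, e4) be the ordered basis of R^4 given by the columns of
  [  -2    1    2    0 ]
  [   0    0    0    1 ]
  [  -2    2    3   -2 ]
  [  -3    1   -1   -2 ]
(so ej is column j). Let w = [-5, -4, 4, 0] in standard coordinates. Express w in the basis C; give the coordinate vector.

Write w = c_1 e1 + ... + c_4 e4 and solve for the c_i.
Solving this 4x4 system gives c = (3, 1, 0, -4).
Check: 3e1 + e2 + 0·e3 - 4e4 = [-5, -4, 4, 0].

[3, 1, 0, -4]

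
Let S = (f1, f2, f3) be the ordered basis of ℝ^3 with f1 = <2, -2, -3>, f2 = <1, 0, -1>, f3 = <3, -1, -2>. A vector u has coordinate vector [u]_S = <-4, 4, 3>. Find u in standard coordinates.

u = M [u]_S, where M has columns f1, ..., f3.
Carrying out the matrix-vector product, u = <5, 5, 2>.

<5, 5, 2>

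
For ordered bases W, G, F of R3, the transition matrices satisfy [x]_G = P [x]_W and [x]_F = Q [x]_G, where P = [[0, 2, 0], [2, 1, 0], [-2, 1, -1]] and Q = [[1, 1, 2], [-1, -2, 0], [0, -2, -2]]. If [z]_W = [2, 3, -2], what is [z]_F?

[15, -20, -16]

First [z]_G = P [z]_W = [6, 7, 1].
Then [z]_F = Q [z]_G = [15, -20, -16].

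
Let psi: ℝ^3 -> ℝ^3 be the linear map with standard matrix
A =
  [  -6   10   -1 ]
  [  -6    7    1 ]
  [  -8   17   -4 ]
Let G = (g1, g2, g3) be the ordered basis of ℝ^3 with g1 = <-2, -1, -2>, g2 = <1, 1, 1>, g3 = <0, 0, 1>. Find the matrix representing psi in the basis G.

[[-1, -1, 2], [2, 1, 3], [3, 2, -3]]

The j-th column of [psi]_G is [psi(gj)]_G.
psi(g1) = A g1 = <4, 3, 7> = -g1 + 2g2 + 3g3, so column 1 is <-1, 2, 3>.
Repeating for g2, g3 and assembling the columns gives [[-1, -1, 2], [2, 1, 3], [3, 2, -3]].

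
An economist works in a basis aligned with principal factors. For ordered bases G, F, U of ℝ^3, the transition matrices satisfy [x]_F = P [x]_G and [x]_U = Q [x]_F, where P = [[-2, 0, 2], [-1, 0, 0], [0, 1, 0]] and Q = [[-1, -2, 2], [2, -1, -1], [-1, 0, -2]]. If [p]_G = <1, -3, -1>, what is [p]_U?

<0, -4, 10>

Apply P to get F-coordinates <-4, -1, -3>, then Q to get U-coordinates.
The result is [p]_U = <0, -4, 10>.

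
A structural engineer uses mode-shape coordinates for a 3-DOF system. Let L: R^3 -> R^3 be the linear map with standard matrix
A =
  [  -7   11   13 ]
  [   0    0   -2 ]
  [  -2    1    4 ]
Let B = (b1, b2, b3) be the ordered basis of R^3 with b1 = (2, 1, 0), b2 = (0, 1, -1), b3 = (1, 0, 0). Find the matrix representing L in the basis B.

[[-3, -1, -2], [3, 3, 2], [3, 0, -3]]

The j-th column of [L]_B is [L(bj)]_B.
L(b1) = A b1 = (-3, 0, -3) = -3b1 + 3b2 + 3b3, so column 1 is (-3, 3, 3).
Repeating for b2, b3 and assembling the columns gives [[-3, -1, -2], [3, 3, 2], [3, 0, -3]].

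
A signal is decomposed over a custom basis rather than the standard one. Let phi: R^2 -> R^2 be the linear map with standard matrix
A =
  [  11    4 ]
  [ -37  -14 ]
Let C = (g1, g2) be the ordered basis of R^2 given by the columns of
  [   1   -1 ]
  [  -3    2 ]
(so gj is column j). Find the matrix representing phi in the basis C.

[[-3, -3], [-2, 0]]

With P the matrix whose columns are g1, g2, [phi]_C = P^(-1) A P.
Column by column: phi(g1) = A g1 = (-1, 5); its C-coordinates (-3, -2) give column 1.
Continuing for each basis vector yields [phi]_C = [[-3, -3], [-2, 0]].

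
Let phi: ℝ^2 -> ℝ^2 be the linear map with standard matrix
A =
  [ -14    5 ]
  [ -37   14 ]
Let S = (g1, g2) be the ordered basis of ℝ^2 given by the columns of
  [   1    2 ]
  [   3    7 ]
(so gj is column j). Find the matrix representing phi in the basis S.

[[-3, 1], [2, 3]]

Let P have columns g1, g2. Then [phi]_S = P^(-1) A P.
Here det P = 1, so P^(-1) is integer; computing A P first and then P^(-1)(A P) gives [[-3, 1], [2, 3]].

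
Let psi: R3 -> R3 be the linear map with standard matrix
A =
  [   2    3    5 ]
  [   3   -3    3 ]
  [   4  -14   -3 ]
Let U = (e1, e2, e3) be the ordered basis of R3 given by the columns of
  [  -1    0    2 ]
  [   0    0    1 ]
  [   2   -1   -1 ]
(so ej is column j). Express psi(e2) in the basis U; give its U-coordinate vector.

Column 2 of [psi]_U is the U-coordinate vector of psi(e2).
In standard coordinates psi(e2) = A e2 = [-5, -3, 3].
Converting to U: [-5, -3, 3] = -e1 - 2e2 - 3e3, so the coordinate vector is [-1, -2, -3].

[-1, -2, -3]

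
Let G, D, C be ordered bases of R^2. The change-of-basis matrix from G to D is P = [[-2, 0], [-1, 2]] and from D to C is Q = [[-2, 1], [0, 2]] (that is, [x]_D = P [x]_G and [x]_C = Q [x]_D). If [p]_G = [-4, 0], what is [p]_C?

First [p]_D = P [p]_G = [8, 4].
Then [p]_C = Q [p]_D = [-12, 8].

[-12, 8]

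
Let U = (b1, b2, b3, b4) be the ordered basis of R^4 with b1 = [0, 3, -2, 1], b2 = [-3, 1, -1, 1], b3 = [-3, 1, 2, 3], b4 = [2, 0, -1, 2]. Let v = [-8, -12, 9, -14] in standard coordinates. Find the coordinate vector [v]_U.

We seek scalars with c_1 b1 + ... + c_4 b4 = v; equivalently solve M c = v where the columns of M are b1, ..., b4.
Row-reducing the augmented matrix [M | v] gives c = (-4, 1, -1, -4).
Check: -4b1 + b2 - b3 - 4b4 = [-8, -12, 9, -14].

[-4, 1, -1, -4]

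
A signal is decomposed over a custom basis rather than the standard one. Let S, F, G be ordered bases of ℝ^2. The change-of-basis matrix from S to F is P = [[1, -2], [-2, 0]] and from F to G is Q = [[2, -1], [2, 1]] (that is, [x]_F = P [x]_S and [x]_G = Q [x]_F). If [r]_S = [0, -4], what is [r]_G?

Composing the changes, [r]_G = Q P [r]_S.
Q P = [[4, -4], [0, -4]]; applying this to [0, -4] gives [16, 16].

[16, 16]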